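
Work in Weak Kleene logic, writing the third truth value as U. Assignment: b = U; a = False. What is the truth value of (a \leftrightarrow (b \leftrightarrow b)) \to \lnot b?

b \leftrightarrow b = U \leftrightarrow U = U
a \leftrightarrow (b \leftrightarrow b) = False \leftrightarrow U = U
\lnot b = \lnot U = U
(a \leftrightarrow (b \leftrightarrow b)) \to \lnot b = U \to U = U

U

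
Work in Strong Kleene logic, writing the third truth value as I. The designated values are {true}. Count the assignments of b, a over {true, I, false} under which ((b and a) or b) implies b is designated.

6

Of the 9 assignments, 6 give a value in {true}.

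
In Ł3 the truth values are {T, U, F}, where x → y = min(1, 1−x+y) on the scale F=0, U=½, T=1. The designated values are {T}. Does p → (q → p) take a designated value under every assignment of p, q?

Yes

Every assignment of p, q over {T, U, F} gives a value in {T}.
In particular, with p=U, q=U: p → (q → p) = T.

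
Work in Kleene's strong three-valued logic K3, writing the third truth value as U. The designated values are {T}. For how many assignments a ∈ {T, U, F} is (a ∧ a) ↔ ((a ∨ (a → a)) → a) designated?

a=T: T ✓
a=U: U ·
a=F: T ✓

2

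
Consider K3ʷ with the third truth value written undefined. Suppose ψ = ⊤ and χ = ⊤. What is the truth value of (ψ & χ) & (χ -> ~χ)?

ψ & χ = ⊤ & ⊤ = ⊤
~χ = ~⊤ = ⊥
χ -> ~χ = ⊤ -> ⊥ = ⊥
(ψ & χ) & (χ -> ~χ) = ⊤ & ⊥ = ⊥

⊥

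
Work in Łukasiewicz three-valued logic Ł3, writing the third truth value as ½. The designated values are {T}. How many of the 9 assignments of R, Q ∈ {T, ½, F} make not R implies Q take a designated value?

6

Of the 9 assignments, 6 give a value in {T}.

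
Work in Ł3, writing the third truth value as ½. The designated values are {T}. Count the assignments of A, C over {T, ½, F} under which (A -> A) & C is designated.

Designated under: (A=T, C=T); (A=½, C=T); (A=F, C=T).

3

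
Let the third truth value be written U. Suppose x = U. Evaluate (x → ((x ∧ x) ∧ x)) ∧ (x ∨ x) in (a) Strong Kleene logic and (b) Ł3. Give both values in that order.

In Strong Kleene logic: x ∧ x = U ∧ U = U
(x ∧ x) ∧ x = U ∧ U = U
x → ((x ∧ x) ∧ x) = U → U = U  [¬U ∨ U]
x ∨ x = U ∨ U = U
(x → ((x ∧ x) ∧ x)) ∧ (x ∨ x) = U ∧ U = U
In Ł3: x ∧ x = U ∧ U = U
(x ∧ x) ∧ x = U ∧ U = U
x → ((x ∧ x) ∧ x) = U → U = 1  [min(1, 1−½+½)]
x ∨ x = U ∨ U = U
(x → ((x ∧ x) ∧ x)) ∧ (x ∨ x) = 1 ∧ U = U

U; U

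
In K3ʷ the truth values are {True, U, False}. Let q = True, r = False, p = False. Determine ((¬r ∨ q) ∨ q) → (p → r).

True

¬r = ¬False = True
¬r ∨ q = True ∨ True = True
(¬r ∨ q) ∨ q = True ∨ True = True
p → r = False → False = True
((¬r ∨ q) ∨ q) → (p → r) = True → True = True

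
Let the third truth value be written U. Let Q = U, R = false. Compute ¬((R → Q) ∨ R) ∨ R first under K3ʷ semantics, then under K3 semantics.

U; false

In K3ʷ: R → Q = false → U = U  [any arg is the third value ⇒ result is the third value]
(R → Q) ∨ R = U ∨ false = U
¬((R → Q) ∨ R) = ¬U = U
¬((R → Q) ∨ R) ∨ R = U ∨ false = U
In K3: R → Q = false → U = true
(R → Q) ∨ R = true ∨ false = true
¬((R → Q) ∨ R) = ¬true = false
¬((R → Q) ∨ R) ∨ R = false ∨ false = false
They differ because K3ʷ and K3 treat U differently under the binary connectives.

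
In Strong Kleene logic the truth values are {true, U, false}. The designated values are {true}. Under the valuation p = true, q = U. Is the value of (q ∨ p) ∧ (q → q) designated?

No

q ∨ p = U ∨ true = true
q → q = U → U = U
(q ∨ p) ∧ (q → q) = true ∧ U = U
U ∉ {true}.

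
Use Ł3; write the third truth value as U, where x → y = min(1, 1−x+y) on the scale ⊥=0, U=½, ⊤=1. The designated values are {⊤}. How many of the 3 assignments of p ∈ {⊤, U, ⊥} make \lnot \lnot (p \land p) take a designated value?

1

p=⊤: ⊤ ✓
p=U: U ·
p=⊥: ⊥ ·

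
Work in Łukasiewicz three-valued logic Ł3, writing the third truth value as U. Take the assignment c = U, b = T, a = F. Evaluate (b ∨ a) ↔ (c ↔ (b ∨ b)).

b ∨ a = T ∨ F = T
b ∨ b = T ∨ T = T
c ↔ (b ∨ b) = U ↔ T = U  [1 − |½−1|]
(b ∨ a) ↔ (c ↔ (b ∨ b)) = T ↔ U = U

U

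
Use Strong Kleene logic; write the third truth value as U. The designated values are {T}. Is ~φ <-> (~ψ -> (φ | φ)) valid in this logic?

No

Countermodel: φ=T, ψ=T gives F, which is not designated.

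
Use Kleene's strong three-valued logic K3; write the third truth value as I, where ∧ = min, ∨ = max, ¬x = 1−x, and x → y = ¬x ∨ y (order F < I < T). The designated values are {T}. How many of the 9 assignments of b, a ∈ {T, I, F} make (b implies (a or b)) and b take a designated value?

3

Designated under: (b=T, a=T); (b=T, a=I); (b=T, a=F).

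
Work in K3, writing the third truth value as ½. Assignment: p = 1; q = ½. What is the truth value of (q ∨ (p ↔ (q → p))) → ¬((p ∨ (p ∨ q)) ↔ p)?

0

q → p = ½ → 1 = 1  [¬½ ∨ 1]
p ↔ (q → p) = 1 ↔ 1 = 1
q ∨ (p ↔ (q → p)) = ½ ∨ 1 = 1
p ∨ q = 1 ∨ ½ = 1
p ∨ (p ∨ q) = 1 ∨ 1 = 1
(p ∨ (p ∨ q)) ↔ p = 1 ↔ 1 = 1
¬((p ∨ (p ∨ q)) ↔ p) = ¬1 = 0
(q ∨ (p ↔ (q → p))) → ¬((p ∨ (p ∨ q)) ↔ p) = 1 → 0 = 0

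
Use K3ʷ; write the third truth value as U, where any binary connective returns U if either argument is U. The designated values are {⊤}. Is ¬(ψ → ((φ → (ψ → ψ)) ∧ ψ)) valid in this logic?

Countermodel: ψ=⊤, φ=⊤ gives ⊥, which is not designated.

No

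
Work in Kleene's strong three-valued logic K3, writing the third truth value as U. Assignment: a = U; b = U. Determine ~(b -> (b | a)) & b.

b | a = U | U = U
b -> (b | a) = U -> U = U  [~U | U]
~(b -> (b | a)) = ~U = U
~(b -> (b | a)) & b = U & U = U

U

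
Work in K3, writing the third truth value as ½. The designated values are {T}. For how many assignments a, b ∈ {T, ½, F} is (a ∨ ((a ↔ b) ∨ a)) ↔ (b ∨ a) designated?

3

Designated under: (a=T, b=T); (a=T, b=½); (a=T, b=F).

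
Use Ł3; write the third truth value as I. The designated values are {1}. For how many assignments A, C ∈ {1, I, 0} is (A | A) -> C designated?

6

Of the 9 assignments, 6 give a value in {1}.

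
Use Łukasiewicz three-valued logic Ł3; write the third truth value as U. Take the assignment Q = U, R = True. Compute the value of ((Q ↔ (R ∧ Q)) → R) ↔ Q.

U

R ∧ Q = True ∧ U = U
Q ↔ (R ∧ Q) = U ↔ U = True  [1 − |½−½|]
(Q ↔ (R ∧ Q)) → R = True → True = True
((Q ↔ (R ∧ Q)) → R) ↔ Q = True ↔ U = U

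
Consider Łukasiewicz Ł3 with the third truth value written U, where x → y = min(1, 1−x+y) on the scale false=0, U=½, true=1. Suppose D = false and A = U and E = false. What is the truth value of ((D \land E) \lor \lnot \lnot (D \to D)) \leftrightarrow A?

U

D \land E = false \land false = false
D \to D = false \to false = true
\lnot (D \to D) = \lnot true = false
\lnot \lnot (D \to D) = \lnot false = true
(D \land E) \lor \lnot \lnot (D \to D) = false \lor true = true
((D \land E) \lor \lnot \lnot (D \to D)) \leftrightarrow A = true \leftrightarrow U = U  [1 − |1−½|]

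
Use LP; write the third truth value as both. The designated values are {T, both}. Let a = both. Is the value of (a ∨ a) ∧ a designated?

a ∨ a = both ∨ both = both
(a ∨ a) ∧ a = both ∧ both = both
both ∈ {T, both}.

Yes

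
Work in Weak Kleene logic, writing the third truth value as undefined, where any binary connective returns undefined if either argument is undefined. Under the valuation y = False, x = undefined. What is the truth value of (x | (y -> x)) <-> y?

undefined

y -> x = False -> undefined = undefined  [any arg is the third value ⇒ result is the third value]
x | (y -> x) = undefined | undefined = undefined
(x | (y -> x)) <-> y = undefined <-> False = undefined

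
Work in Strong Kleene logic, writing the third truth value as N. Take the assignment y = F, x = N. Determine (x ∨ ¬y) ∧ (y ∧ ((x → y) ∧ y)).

¬y = ¬F = T
x ∨ ¬y = N ∨ T = T
x → y = N → F = N
(x → y) ∧ y = N ∧ F = F
y ∧ ((x → y) ∧ y) = F ∧ F = F
(x ∨ ¬y) ∧ (y ∧ ((x → y) ∧ y)) = T ∧ F = F

F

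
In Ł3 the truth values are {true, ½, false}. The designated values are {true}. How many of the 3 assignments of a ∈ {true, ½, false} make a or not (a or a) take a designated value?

2

a=true: true ✓
a=½: ½ ·
a=false: true ✓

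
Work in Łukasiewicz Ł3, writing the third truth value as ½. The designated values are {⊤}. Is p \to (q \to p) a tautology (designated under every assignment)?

Every assignment of p, q over {⊤, ½, ⊥} gives a value in {⊤}.
In particular, with p=½, q=½: p \to (q \to p) = ⊤.

Yes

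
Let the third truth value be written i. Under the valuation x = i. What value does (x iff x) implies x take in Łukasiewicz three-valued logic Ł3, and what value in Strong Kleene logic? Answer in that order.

i; i

In Łukasiewicz three-valued logic Ł3: x iff x = i iff i = T  [1 − |½−½|]
(x iff x) implies x = T implies i = i
In Strong Kleene logic: x iff x = i iff i = i
(x iff x) implies x = i implies i = i  [not i or i]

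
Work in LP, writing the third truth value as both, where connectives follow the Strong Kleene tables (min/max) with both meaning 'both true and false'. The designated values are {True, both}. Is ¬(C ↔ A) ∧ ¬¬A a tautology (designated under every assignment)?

No

Countermodel: C=True, A=True gives False, which is not designated.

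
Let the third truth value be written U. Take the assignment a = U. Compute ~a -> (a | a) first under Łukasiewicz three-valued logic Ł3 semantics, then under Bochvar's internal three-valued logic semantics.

⊤; U

In Łukasiewicz three-valued logic Ł3: ~a = ~U = U
a | a = U | U = U
~a -> (a | a) = U -> U = ⊤  [min(1, 1−½+½)]
In Bochvar's internal three-valued logic: ~a = ~U = U
a | a = U | U = U
~a -> (a | a) = U -> U = U  [any arg is the third value ⇒ result is the third value]
They differ because Łukasiewicz three-valued logic Ł3 and Bochvar's internal three-valued logic treat U differently under the binary connectives.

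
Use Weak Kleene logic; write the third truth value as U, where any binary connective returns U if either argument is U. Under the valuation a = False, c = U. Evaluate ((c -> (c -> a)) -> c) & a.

c -> a = U -> False = U
c -> (c -> a) = U -> U = U
(c -> (c -> a)) -> c = U -> U = U
((c -> (c -> a)) -> c) & a = U & False = U

U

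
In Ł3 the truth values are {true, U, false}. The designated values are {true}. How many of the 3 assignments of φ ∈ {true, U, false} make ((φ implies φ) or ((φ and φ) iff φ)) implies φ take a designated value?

φ=true: true ✓
φ=U: U ·
φ=false: false ·

1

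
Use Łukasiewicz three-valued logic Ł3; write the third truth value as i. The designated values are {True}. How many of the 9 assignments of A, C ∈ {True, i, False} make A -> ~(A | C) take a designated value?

5

Of the 9 assignments, 5 give a value in {True}.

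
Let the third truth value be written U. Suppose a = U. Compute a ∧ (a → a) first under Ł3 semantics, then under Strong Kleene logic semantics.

In Ł3: a → a = U → U = True
a ∧ (a → a) = U ∧ True = U
In Strong Kleene logic: a → a = U → U = U
a ∧ (a → a) = U ∧ U = U

U; U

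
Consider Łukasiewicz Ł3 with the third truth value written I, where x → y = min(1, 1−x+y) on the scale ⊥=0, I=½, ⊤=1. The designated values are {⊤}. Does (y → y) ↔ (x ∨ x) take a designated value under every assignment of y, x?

No

Countermodel: y=⊤, x=I gives I, which is not designated.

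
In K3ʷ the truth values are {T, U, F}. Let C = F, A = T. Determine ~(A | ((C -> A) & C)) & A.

F

C -> A = F -> T = T
(C -> A) & C = T & F = F
A | ((C -> A) & C) = T | F = T
~(A | ((C -> A) & C)) = ~T = F
~(A | ((C -> A) & C)) & A = F & T = F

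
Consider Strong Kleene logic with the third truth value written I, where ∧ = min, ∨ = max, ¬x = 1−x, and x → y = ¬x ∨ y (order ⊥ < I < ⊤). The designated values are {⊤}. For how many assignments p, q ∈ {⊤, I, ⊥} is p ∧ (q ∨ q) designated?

Designated under: (p=⊤, q=⊤).

1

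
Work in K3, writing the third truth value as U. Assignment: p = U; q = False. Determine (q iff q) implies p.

q iff q = False iff False = True
(q iff q) implies p = True implies U = U  [not True or U]

U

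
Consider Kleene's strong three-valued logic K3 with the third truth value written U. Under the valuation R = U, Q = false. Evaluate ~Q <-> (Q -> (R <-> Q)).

~Q = ~false = true
R <-> Q = U <-> false = U
Q -> (R <-> Q) = false -> U = true  [~false | U]
~Q <-> (Q -> (R <-> Q)) = true <-> true = true

true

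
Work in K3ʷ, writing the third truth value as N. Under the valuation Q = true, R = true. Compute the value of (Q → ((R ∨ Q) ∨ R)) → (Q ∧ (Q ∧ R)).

true

R ∨ Q = true ∨ true = true
(R ∨ Q) ∨ R = true ∨ true = true
Q → ((R ∨ Q) ∨ R) = true → true = true
Q ∧ R = true ∧ true = true
Q ∧ (Q ∧ R) = true ∧ true = true
(Q → ((R ∨ Q) ∨ R)) → (Q ∧ (Q ∧ R)) = true → true = true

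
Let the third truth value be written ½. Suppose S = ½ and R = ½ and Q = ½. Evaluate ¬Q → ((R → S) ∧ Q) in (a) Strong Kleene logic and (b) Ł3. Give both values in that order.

½; True

In Strong Kleene logic: ¬Q = ¬½ = ½
R → S = ½ → ½ = ½  [¬½ ∨ ½]
(R → S) ∧ Q = ½ ∧ ½ = ½
¬Q → ((R → S) ∧ Q) = ½ → ½ = ½
In Ł3: ¬Q = ¬½ = ½
R → S = ½ → ½ = True  [min(1, 1−½+½)]
(R → S) ∧ Q = True ∧ ½ = ½
¬Q → ((R → S) ∧ Q) = ½ → ½ = True
They differ because Strong Kleene logic and Ł3 treat ½ differently under implication.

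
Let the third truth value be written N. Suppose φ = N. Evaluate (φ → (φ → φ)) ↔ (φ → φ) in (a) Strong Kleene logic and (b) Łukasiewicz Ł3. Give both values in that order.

In Strong Kleene logic: φ → φ = N → N = N  [¬N ∨ N]
φ → (φ → φ) = N → N = N
φ → φ = N → N = N
(φ → (φ → φ)) ↔ (φ → φ) = N ↔ N = N
In Łukasiewicz Ł3: φ → φ = N → N = true
φ → (φ → φ) = N → true = true
φ → φ = N → N = true
(φ → (φ → φ)) ↔ (φ → φ) = true ↔ true = true
They differ because Strong Kleene logic and Łukasiewicz Ł3 treat N differently under implication.

N; true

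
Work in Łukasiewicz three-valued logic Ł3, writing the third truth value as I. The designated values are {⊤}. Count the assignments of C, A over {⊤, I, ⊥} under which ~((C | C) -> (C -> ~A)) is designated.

Designated under: (C=⊤, A=⊤).

1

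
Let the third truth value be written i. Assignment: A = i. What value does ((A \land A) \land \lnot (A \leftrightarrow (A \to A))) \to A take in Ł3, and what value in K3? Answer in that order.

True; i

In Ł3: A \land A = i \land i = i
A \to A = i \to i = True  [min(1, 1−½+½)]
A \leftrightarrow (A \to A) = i \leftrightarrow True = i
\lnot (A \leftrightarrow (A \to A)) = \lnot i = i
(A \land A) \land \lnot (A \leftrightarrow (A \to A)) = i \land i = i
((A \land A) \land \lnot (A \leftrightarrow (A \to A))) \to A = i \to i = True
In K3: A \land A = i \land i = i
A \to A = i \to i = i  [\lnot i \lor i]
A \leftrightarrow (A \to A) = i \leftrightarrow i = i
\lnot (A \leftrightarrow (A \to A)) = \lnot i = i
(A \land A) \land \lnot (A \leftrightarrow (A \to A)) = i \land i = i
((A \land A) \land \lnot (A \leftrightarrow (A \to A))) \to A = i \to i = i
They differ because Ł3 and K3 treat i differently under implication.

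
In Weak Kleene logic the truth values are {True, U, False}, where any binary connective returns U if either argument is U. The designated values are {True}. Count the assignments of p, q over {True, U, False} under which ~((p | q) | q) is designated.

Designated under: (p=False, q=False).

1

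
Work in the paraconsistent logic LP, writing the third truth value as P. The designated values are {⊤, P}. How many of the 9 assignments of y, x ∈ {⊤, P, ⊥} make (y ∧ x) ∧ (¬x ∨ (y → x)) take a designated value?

Designated under: (y=⊤, x=⊤); (y=⊤, x=P); (y=P, x=⊤); (y=P, x=P).

4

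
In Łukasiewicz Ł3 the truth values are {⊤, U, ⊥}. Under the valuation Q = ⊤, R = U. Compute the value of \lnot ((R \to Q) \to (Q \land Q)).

R \to Q = U \to ⊤ = ⊤  [min(1, 1−½+1)]
Q \land Q = ⊤ \land ⊤ = ⊤
(R \to Q) \to (Q \land Q) = ⊤ \to ⊤ = ⊤
\lnot ((R \to Q) \to (Q \land Q)) = \lnot ⊤ = ⊥

⊥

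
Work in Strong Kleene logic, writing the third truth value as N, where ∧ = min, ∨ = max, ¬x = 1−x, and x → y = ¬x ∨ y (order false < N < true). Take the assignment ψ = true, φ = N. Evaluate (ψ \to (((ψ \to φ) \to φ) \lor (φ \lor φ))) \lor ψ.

true

ψ \to φ = true \to N = N  [\lnot true \lor N]
(ψ \to φ) \to φ = N \to N = N
φ \lor φ = N \lor N = N
((ψ \to φ) \to φ) \lor (φ \lor φ) = N \lor N = N
ψ \to (((ψ \to φ) \to φ) \lor (φ \lor φ)) = true \to N = N
(ψ \to (((ψ \to φ) \to φ) \lor (φ \lor φ))) \lor ψ = N \lor true = true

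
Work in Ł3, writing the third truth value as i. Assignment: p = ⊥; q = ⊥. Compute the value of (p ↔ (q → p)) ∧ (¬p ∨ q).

⊥

q → p = ⊥ → ⊥ = ⊤
p ↔ (q → p) = ⊥ ↔ ⊤ = ⊥
¬p = ¬⊥ = ⊤
¬p ∨ q = ⊤ ∨ ⊥ = ⊤
(p ↔ (q → p)) ∧ (¬p ∨ q) = ⊥ ∧ ⊤ = ⊥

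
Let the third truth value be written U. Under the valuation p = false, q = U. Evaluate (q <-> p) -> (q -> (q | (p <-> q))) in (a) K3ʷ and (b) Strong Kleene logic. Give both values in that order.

U; U

In K3ʷ: q <-> p = U <-> false = U
p <-> q = false <-> U = U
q | (p <-> q) = U | U = U
q -> (q | (p <-> q)) = U -> U = U  [any arg is the third value ⇒ result is the third value]
(q <-> p) -> (q -> (q | (p <-> q))) = U -> U = U
In Strong Kleene logic: q <-> p = U <-> false = U
p <-> q = false <-> U = U
q | (p <-> q) = U | U = U
q -> (q | (p <-> q)) = U -> U = U  [~U | U]
(q <-> p) -> (q -> (q | (p <-> q))) = U -> U = U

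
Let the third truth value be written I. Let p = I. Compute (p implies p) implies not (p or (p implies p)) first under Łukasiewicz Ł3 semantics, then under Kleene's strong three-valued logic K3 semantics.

⊥; I

In Łukasiewicz Ł3: p implies p = I implies I = ⊤  [min(1, 1−½+½)]
p implies p = I implies I = ⊤
p or (p implies p) = I or ⊤ = ⊤
not (p or (p implies p)) = not ⊤ = ⊥
(p implies p) implies not (p or (p implies p)) = ⊤ implies ⊥ = ⊥
In Kleene's strong three-valued logic K3: p implies p = I implies I = I  [not I or I]
p implies p = I implies I = I
p or (p implies p) = I or I = I
not (p or (p implies p)) = not I = I
(p implies p) implies not (p or (p implies p)) = I implies I = I
They differ because Łukasiewicz Ł3 and Kleene's strong three-valued logic K3 treat I differently under implication.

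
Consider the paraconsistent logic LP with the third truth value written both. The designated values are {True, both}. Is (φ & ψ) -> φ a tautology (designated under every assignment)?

Every assignment of φ, ψ over {True, both, False} gives a value in {True, both}.
In particular, with φ=both, ψ=both: (φ & ψ) -> φ = both.

Yes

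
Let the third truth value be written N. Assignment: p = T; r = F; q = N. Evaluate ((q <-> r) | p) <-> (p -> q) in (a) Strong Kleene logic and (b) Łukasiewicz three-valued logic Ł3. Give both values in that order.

N; N

In Strong Kleene logic: q <-> r = N <-> F = N
(q <-> r) | p = N | T = T
p -> q = T -> N = N
((q <-> r) | p) <-> (p -> q) = T <-> N = N
In Łukasiewicz three-valued logic Ł3: q <-> r = N <-> F = N  [1 − |½−0|]
(q <-> r) | p = N | T = T
p -> q = T -> N = N
((q <-> r) | p) <-> (p -> q) = T <-> N = N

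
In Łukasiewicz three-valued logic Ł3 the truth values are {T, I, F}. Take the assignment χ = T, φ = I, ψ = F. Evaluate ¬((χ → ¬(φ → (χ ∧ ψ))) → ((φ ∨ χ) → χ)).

χ ∧ ψ = T ∧ F = F
φ → (χ ∧ ψ) = I → F = I  [min(1, 1−½+0)]
¬(φ → (χ ∧ ψ)) = ¬I = I
χ → ¬(φ → (χ ∧ ψ)) = T → I = I
φ ∨ χ = I ∨ T = T
(φ ∨ χ) → χ = T → T = T
(χ → ¬(φ → (χ ∧ ψ))) → ((φ ∨ χ) → χ) = I → T = T
¬((χ → ¬(φ → (χ ∧ ψ))) → ((φ ∨ χ) → χ)) = ¬T = F

F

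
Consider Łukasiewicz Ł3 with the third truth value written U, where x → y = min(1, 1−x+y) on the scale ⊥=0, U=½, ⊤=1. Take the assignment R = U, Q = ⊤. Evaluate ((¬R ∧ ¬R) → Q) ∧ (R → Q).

⊤

¬R = ¬U = U
¬R = ¬U = U
¬R ∧ ¬R = U ∧ U = U
(¬R ∧ ¬R) → Q = U → ⊤ = ⊤  [min(1, 1−½+1)]
R → Q = U → ⊤ = ⊤
((¬R ∧ ¬R) → Q) ∧ (R → Q) = ⊤ ∧ ⊤ = ⊤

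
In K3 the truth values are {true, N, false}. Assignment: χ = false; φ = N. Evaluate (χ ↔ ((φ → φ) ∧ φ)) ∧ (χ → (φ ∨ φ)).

φ → φ = N → N = N  [¬N ∨ N]
(φ → φ) ∧ φ = N ∧ N = N
χ ↔ ((φ → φ) ∧ φ) = false ↔ N = N
φ ∨ φ = N ∨ N = N
χ → (φ ∨ φ) = false → N = true
(χ ↔ ((φ → φ) ∧ φ)) ∧ (χ → (φ ∨ φ)) = N ∧ true = N

N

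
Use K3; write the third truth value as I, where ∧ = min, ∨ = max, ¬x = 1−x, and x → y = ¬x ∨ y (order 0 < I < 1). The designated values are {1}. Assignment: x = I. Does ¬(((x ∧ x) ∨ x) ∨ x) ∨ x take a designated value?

x ∧ x = I ∧ I = I
(x ∧ x) ∨ x = I ∨ I = I
((x ∧ x) ∨ x) ∨ x = I ∨ I = I
¬(((x ∧ x) ∨ x) ∨ x) = ¬I = I
¬(((x ∧ x) ∨ x) ∨ x) ∨ x = I ∨ I = I
I ∉ {1}.

No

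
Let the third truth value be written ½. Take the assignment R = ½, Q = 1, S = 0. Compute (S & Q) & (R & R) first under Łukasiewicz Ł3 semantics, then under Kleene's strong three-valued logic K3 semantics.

In Łukasiewicz Ł3: S & Q = 0 & 1 = 0
R & R = ½ & ½ = ½
(S & Q) & (R & R) = 0 & ½ = 0
In Kleene's strong three-valued logic K3: S & Q = 0 & 1 = 0
R & R = ½ & ½ = ½
(S & Q) & (R & R) = 0 & ½ = 0

0; 0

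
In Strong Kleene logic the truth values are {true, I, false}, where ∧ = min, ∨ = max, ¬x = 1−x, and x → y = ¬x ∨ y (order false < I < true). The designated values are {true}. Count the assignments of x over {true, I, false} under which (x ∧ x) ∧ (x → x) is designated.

1

x=true: true ✓
x=I: I ·
x=false: false ·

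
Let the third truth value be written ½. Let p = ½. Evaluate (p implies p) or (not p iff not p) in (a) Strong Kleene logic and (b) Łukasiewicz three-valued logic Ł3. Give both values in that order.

½; T

In Strong Kleene logic: p implies p = ½ implies ½ = ½
not p = not ½ = ½
not p = not ½ = ½
not p iff not p = ½ iff ½ = ½
(p implies p) or (not p iff not p) = ½ or ½ = ½
In Łukasiewicz three-valued logic Ł3: p implies p = ½ implies ½ = T  [min(1, 1−½+½)]
not p = not ½ = ½
not p = not ½ = ½
not p iff not p = ½ iff ½ = T
(p implies p) or (not p iff not p) = T or T = T
They differ because Strong Kleene logic and Łukasiewicz three-valued logic Ł3 treat ½ differently under implication.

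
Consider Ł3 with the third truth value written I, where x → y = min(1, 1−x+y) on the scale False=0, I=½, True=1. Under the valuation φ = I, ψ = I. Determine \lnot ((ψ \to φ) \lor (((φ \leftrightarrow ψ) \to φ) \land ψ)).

ψ \to φ = I \to I = True  [min(1, 1−½+½)]
φ \leftrightarrow ψ = I \leftrightarrow I = True
(φ \leftrightarrow ψ) \to φ = True \to I = I
((φ \leftrightarrow ψ) \to φ) \land ψ = I \land I = I
(ψ \to φ) \lor (((φ \leftrightarrow ψ) \to φ) \land ψ) = True \lor I = True
\lnot ((ψ \to φ) \lor (((φ \leftrightarrow ψ) \to φ) \land ψ)) = \lnot True = False

False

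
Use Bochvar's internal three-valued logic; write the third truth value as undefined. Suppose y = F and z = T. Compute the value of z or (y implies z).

T

y implies z = F implies T = T
z or (y implies z) = T or T = T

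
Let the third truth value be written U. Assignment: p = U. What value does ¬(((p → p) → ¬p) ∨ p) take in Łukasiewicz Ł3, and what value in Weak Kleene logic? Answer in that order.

U; U

In Łukasiewicz Ł3: p → p = U → U = ⊤
¬p = ¬U = U
(p → p) → ¬p = ⊤ → U = U
((p → p) → ¬p) ∨ p = U ∨ U = U
¬(((p → p) → ¬p) ∨ p) = ¬U = U
In Weak Kleene logic: p → p = U → U = U  [any arg is the third value ⇒ result is the third value]
¬p = ¬U = U
(p → p) → ¬p = U → U = U
((p → p) → ¬p) ∨ p = U ∨ U = U
¬(((p → p) → ¬p) ∨ p) = ¬U = U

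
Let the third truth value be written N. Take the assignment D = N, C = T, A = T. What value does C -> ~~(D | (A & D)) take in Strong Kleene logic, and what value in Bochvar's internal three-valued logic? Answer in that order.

N; N

In Strong Kleene logic: A & D = T & N = N
D | (A & D) = N | N = N
~(D | (A & D)) = ~N = N
~~(D | (A & D)) = ~N = N
C -> ~~(D | (A & D)) = T -> N = N  [~T | N]
In Bochvar's internal three-valued logic: A & D = T & N = N
D | (A & D) = N | N = N
~(D | (A & D)) = ~N = N
~~(D | (A & D)) = ~N = N
C -> ~~(D | (A & D)) = T -> N = N  [any arg is the third value ⇒ result is the third value]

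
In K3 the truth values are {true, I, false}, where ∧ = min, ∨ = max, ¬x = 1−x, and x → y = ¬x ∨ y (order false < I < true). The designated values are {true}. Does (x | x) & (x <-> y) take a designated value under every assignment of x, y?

Countermodel: x=true, y=I gives I, which is not designated.

No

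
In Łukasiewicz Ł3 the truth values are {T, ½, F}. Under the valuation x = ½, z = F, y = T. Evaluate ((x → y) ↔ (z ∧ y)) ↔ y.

F

x → y = ½ → T = T  [min(1, 1−½+1)]
z ∧ y = F ∧ T = F
(x → y) ↔ (z ∧ y) = T ↔ F = F
((x → y) ↔ (z ∧ y)) ↔ y = F ↔ T = F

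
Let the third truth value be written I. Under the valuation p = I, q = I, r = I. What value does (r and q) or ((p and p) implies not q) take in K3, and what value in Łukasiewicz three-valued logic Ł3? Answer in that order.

In K3: r and q = I and I = I
p and p = I and I = I
not q = not I = I
(p and p) implies not q = I implies I = I
(r and q) or ((p and p) implies not q) = I or I = I
In Łukasiewicz three-valued logic Ł3: r and q = I and I = I
p and p = I and I = I
not q = not I = I
(p and p) implies not q = I implies I = 1
(r and q) or ((p and p) implies not q) = I or 1 = 1
They differ because K3 and Łukasiewicz three-valued logic Ł3 treat I differently under implication.

I; 1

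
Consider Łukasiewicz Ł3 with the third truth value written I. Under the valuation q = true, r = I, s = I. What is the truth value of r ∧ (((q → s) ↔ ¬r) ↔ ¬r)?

q → s = true → I = I  [min(1, 1−1+½)]
¬r = ¬I = I
(q → s) ↔ ¬r = I ↔ I = true
¬r = ¬I = I
((q → s) ↔ ¬r) ↔ ¬r = true ↔ I = I
r ∧ (((q → s) ↔ ¬r) ↔ ¬r) = I ∧ I = I

I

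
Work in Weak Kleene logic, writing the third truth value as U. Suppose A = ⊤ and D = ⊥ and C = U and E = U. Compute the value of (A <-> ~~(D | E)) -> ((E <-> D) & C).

U

D | E = ⊥ | U = U
~(D | E) = ~U = U
~~(D | E) = ~U = U
A <-> ~~(D | E) = ⊤ <-> U = U
E <-> D = U <-> ⊥ = U
(E <-> D) & C = U & U = U
(A <-> ~~(D | E)) -> ((E <-> D) & C) = U -> U = U  [any arg is the third value ⇒ result is the third value]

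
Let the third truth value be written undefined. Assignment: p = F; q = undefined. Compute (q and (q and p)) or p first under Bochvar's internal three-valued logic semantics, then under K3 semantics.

In Bochvar's internal three-valued logic: q and p = undefined and F = undefined
q and (q and p) = undefined and undefined = undefined
(q and (q and p)) or p = undefined or F = undefined
In K3: q and p = undefined and F = F
q and (q and p) = undefined and F = F
(q and (q and p)) or p = F or F = F
They differ because Bochvar's internal three-valued logic and K3 treat undefined differently under the binary connectives.

undefined; F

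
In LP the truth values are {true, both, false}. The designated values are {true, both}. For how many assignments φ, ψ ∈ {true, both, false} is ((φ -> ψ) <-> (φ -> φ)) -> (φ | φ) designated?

6

Of the 9 assignments, 6 give a value in {true, both}.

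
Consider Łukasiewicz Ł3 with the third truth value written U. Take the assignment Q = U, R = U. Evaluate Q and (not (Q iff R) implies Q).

Q iff R = U iff U = ⊤  [1 − |½−½|]
not (Q iff R) = not ⊤ = ⊥
not (Q iff R) implies Q = ⊥ implies U = ⊤
Q and (not (Q iff R) implies Q) = U and ⊤ = U

U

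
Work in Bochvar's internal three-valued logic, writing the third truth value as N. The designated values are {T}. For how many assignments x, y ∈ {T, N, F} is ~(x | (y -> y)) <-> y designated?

2

Designated under: (x=T, y=F); (x=F, y=F).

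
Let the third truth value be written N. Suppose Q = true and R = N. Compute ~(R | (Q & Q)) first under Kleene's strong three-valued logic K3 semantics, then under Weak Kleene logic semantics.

false; N

In Kleene's strong three-valued logic K3: Q & Q = true & true = true
R | (Q & Q) = N | true = true
~(R | (Q & Q)) = ~true = false
In Weak Kleene logic: Q & Q = true & true = true
R | (Q & Q) = N | true = N
~(R | (Q & Q)) = ~N = N
They differ because Kleene's strong three-valued logic K3 and Weak Kleene logic treat N differently under the binary connectives.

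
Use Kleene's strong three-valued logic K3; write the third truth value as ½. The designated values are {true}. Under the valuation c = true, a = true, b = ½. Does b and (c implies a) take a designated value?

c implies a = true implies true = true
b and (c implies a) = ½ and true = ½
½ ∉ {true}.

No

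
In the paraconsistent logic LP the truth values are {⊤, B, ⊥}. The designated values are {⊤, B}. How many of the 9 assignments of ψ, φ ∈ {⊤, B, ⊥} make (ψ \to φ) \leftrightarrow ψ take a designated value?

Of the 9 assignments, 5 give a value in {⊤, B}.

5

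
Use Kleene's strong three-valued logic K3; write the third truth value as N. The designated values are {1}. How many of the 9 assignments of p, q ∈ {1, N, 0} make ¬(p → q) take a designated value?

1

Designated under: (p=1, q=0).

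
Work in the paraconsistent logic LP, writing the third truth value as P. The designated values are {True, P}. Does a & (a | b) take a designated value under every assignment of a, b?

Countermodel: a=False, b=True gives False, which is not designated.

No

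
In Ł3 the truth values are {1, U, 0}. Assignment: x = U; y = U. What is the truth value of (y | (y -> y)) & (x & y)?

U

y -> y = U -> U = 1  [min(1, 1−½+½)]
y | (y -> y) = U | 1 = 1
x & y = U & U = U
(y | (y -> y)) & (x & y) = 1 & U = U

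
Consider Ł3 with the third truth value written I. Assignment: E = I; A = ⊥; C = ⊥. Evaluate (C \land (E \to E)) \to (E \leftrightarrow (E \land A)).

⊤

E \to E = I \to I = ⊤
C \land (E \to E) = ⊥ \land ⊤ = ⊥
E \land A = I \land ⊥ = ⊥
E \leftrightarrow (E \land A) = I \leftrightarrow ⊥ = I
(C \land (E \to E)) \to (E \leftrightarrow (E \land A)) = ⊥ \to I = ⊤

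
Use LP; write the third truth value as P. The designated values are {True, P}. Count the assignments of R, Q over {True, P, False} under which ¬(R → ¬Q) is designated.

4

Designated under: (R=True, Q=True); (R=True, Q=P); (R=P, Q=True); (R=P, Q=P).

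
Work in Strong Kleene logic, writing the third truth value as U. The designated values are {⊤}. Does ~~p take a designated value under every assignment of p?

Countermodel: p=U gives U, which is not designated.

No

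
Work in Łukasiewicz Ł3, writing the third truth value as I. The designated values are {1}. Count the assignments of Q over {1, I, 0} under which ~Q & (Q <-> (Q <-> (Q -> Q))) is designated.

1

Q=1: 0 ·
Q=I: I ·
Q=0: 1 ✓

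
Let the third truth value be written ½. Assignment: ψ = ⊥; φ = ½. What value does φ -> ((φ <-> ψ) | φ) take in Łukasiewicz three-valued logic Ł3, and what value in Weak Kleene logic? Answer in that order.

⊤; ½

In Łukasiewicz three-valued logic Ł3: φ <-> ψ = ½ <-> ⊥ = ½  [1 − |½−0|]
(φ <-> ψ) | φ = ½ | ½ = ½
φ -> ((φ <-> ψ) | φ) = ½ -> ½ = ⊤
In Weak Kleene logic: φ <-> ψ = ½ <-> ⊥ = ½
(φ <-> ψ) | φ = ½ | ½ = ½
φ -> ((φ <-> ψ) | φ) = ½ -> ½ = ½  [any arg is the third value ⇒ result is the third value]
They differ because Łukasiewicz three-valued logic Ł3 and Weak Kleene logic treat ½ differently under the binary connectives.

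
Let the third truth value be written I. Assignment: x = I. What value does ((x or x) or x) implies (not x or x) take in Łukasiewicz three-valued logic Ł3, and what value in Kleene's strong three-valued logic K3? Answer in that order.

In Łukasiewicz three-valued logic Ł3: x or x = I or I = I
(x or x) or x = I or I = I
not x = not I = I
not x or x = I or I = I
((x or x) or x) implies (not x or x) = I implies I = T  [min(1, 1−½+½)]
In Kleene's strong three-valued logic K3: x or x = I or I = I
(x or x) or x = I or I = I
not x = not I = I
not x or x = I or I = I
((x or x) or x) implies (not x or x) = I implies I = I
They differ because Łukasiewicz three-valued logic Ł3 and Kleene's strong three-valued logic K3 treat I differently under implication.

T; I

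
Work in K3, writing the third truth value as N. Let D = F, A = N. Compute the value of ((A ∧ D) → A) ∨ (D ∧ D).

T

A ∧ D = N ∧ F = F
(A ∧ D) → A = F → N = T  [¬F ∨ N]
D ∧ D = F ∧ F = F
((A ∧ D) → A) ∨ (D ∧ D) = T ∨ F = T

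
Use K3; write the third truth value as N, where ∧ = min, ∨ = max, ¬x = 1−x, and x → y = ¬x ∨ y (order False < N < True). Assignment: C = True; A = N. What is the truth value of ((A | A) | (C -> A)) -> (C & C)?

A | A = N | N = N
C -> A = True -> N = N
(A | A) | (C -> A) = N | N = N
C & C = True & True = True
((A | A) | (C -> A)) -> (C & C) = N -> True = True

True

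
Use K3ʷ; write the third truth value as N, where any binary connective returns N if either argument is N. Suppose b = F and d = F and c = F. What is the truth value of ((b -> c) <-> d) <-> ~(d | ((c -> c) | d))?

T

b -> c = F -> F = T
(b -> c) <-> d = T <-> F = F
c -> c = F -> F = T
(c -> c) | d = T | F = T
d | ((c -> c) | d) = F | T = T
~(d | ((c -> c) | d)) = ~T = F
((b -> c) <-> d) <-> ~(d | ((c -> c) | d)) = F <-> F = T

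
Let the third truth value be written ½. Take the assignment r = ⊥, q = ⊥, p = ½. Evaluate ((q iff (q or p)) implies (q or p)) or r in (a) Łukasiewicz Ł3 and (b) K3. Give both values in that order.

In Łukasiewicz Ł3: q or p = ⊥ or ½ = ½
q iff (q or p) = ⊥ iff ½ = ½  [1 − |0−½|]
q or p = ⊥ or ½ = ½
(q iff (q or p)) implies (q or p) = ½ implies ½ = ⊤
((q iff (q or p)) implies (q or p)) or r = ⊤ or ⊥ = ⊤
In K3: q or p = ⊥ or ½ = ½
q iff (q or p) = ⊥ iff ½ = ½
q or p = ⊥ or ½ = ½
(q iff (q or p)) implies (q or p) = ½ implies ½ = ½  [not ½ or ½]
((q iff (q or p)) implies (q or p)) or r = ½ or ⊥ = ½
They differ because Łukasiewicz Ł3 and K3 treat ½ differently under implication.

⊤; ½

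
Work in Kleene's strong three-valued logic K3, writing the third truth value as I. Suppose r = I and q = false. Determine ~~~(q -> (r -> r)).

r -> r = I -> I = I  [~I | I]
q -> (r -> r) = false -> I = true
~(q -> (r -> r)) = ~true = false
~~(q -> (r -> r)) = ~false = true
~~~(q -> (r -> r)) = ~true = false

false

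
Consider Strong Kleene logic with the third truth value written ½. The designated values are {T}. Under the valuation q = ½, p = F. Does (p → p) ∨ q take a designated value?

Yes

p → p = F → F = T
(p → p) ∨ q = T ∨ ½ = T
T ∈ {T}.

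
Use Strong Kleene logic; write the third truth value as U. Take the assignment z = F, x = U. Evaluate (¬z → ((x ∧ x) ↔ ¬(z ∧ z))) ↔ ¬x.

U

¬z = ¬F = T
x ∧ x = U ∧ U = U
z ∧ z = F ∧ F = F
¬(z ∧ z) = ¬F = T
(x ∧ x) ↔ ¬(z ∧ z) = U ↔ T = U
¬z → ((x ∧ x) ↔ ¬(z ∧ z)) = T → U = U
¬x = ¬U = U
(¬z → ((x ∧ x) ↔ ¬(z ∧ z))) ↔ ¬x = U ↔ U = U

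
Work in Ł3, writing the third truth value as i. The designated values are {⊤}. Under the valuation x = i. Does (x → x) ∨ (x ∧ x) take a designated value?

Yes

x → x = i → i = ⊤
x ∧ x = i ∧ i = i
(x → x) ∨ (x ∧ x) = ⊤ ∨ i = ⊤
⊤ ∈ {⊤}.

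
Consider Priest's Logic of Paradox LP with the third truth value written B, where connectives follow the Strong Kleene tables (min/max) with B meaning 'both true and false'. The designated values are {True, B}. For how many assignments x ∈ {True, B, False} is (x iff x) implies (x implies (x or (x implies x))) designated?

x=True: True ✓
x=B: B ✓
x=False: True ✓

3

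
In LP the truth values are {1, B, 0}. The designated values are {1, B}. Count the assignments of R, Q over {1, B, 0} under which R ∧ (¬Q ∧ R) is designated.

4

Designated under: (R=1, Q=B); (R=1, Q=0); (R=B, Q=B); (R=B, Q=0).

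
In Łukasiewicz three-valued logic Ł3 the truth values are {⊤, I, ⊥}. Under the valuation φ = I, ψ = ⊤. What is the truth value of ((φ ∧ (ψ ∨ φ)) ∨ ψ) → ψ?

⊤

ψ ∨ φ = ⊤ ∨ I = ⊤
φ ∧ (ψ ∨ φ) = I ∧ ⊤ = I
(φ ∧ (ψ ∨ φ)) ∨ ψ = I ∨ ⊤ = ⊤
((φ ∧ (ψ ∨ φ)) ∨ ψ) → ψ = ⊤ → ⊤ = ⊤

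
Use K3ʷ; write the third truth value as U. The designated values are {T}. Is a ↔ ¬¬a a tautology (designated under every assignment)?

Countermodel: a=U gives U, which is not designated.

No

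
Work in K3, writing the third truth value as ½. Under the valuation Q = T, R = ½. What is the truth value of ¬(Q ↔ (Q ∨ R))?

F

Q ∨ R = T ∨ ½ = T
Q ↔ (Q ∨ R) = T ↔ T = T
¬(Q ↔ (Q ∨ R)) = ¬T = F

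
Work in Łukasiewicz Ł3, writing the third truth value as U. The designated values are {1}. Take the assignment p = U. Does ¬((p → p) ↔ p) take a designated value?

No

p → p = U → U = 1  [min(1, 1−½+½)]
(p → p) ↔ p = 1 ↔ U = U
¬((p → p) ↔ p) = ¬U = U
U ∉ {1}.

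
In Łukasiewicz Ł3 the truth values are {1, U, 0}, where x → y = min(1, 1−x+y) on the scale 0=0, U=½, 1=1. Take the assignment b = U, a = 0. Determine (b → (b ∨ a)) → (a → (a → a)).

b ∨ a = U ∨ 0 = U
b → (b ∨ a) = U → U = 1  [min(1, 1−½+½)]
a → a = 0 → 0 = 1
a → (a → a) = 0 → 1 = 1
(b → (b ∨ a)) → (a → (a → a)) = 1 → 1 = 1

1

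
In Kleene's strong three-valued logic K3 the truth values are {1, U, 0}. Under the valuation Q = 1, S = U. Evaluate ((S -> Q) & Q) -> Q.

1

S -> Q = U -> 1 = 1  [~U | 1]
(S -> Q) & Q = 1 & 1 = 1
((S -> Q) & Q) -> Q = 1 -> 1 = 1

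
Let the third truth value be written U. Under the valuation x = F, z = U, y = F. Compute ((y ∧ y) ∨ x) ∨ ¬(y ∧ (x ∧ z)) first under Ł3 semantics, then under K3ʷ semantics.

In Ł3: y ∧ y = F ∧ F = F
(y ∧ y) ∨ x = F ∨ F = F
x ∧ z = F ∧ U = F
y ∧ (x ∧ z) = F ∧ F = F
¬(y ∧ (x ∧ z)) = ¬F = T
((y ∧ y) ∨ x) ∨ ¬(y ∧ (x ∧ z)) = F ∨ T = T
In K3ʷ: y ∧ y = F ∧ F = F
(y ∧ y) ∨ x = F ∨ F = F
x ∧ z = F ∧ U = U
y ∧ (x ∧ z) = F ∧ U = U
¬(y ∧ (x ∧ z)) = ¬U = U
((y ∧ y) ∨ x) ∨ ¬(y ∧ (x ∧ z)) = F ∨ U = U
They differ because Ł3 and K3ʷ treat U differently under the binary connectives.

T; U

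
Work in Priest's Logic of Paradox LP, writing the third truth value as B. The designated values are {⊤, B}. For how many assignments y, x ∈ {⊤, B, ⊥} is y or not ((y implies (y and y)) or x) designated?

Of the 9 assignments, 6 give a value in {⊤, B}.

6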